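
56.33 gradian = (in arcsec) 1.825e+05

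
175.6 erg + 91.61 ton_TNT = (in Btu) 3.633e+08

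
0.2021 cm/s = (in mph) 0.004521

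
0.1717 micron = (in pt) 0.0004867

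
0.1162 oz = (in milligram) 3294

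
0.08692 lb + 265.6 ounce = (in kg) 7.569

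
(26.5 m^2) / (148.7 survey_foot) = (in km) 0.0005847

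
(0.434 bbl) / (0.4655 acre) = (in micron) 36.63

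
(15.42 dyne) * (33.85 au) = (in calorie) 1.866e+08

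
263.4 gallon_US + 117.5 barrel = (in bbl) 123.8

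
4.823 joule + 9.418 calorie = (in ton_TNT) 1.057e-08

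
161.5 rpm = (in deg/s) 969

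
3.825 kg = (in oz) 134.9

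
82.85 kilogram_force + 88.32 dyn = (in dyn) 8.125e+07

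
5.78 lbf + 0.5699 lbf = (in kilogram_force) 2.88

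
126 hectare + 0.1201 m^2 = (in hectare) 126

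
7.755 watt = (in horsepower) 0.0104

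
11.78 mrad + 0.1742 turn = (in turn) 0.1761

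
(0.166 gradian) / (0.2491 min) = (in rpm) 0.001666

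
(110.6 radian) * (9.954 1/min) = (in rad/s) 18.35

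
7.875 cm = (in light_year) 8.324e-18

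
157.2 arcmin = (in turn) 0.007278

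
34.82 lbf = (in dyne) 1.549e+07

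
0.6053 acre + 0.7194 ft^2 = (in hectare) 0.245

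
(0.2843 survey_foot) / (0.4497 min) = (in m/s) 0.003212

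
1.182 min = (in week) 0.0001173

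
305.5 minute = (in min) 305.5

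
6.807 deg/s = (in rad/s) 0.1188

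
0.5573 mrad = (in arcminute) 1.916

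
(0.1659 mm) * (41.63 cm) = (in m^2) 6.906e-05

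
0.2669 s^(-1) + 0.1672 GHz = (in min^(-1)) 1.003e+10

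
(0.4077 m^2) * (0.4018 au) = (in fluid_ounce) 8.287e+14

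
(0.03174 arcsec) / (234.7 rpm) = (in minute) 1.043e-10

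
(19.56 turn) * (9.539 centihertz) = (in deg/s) 671.7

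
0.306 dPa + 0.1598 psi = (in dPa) 1.102e+04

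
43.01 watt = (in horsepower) 0.05768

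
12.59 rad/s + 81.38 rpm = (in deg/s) 1210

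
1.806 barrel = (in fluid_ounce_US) 9709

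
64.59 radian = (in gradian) 4112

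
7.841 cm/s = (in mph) 0.1754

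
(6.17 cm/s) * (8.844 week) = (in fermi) 3.3e+20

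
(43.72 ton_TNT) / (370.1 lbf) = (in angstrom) 1.111e+18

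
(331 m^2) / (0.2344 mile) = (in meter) 0.8774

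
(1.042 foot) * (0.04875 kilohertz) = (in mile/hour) 34.63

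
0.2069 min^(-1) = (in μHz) 3448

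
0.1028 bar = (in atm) 0.1015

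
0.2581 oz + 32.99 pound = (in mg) 1.497e+07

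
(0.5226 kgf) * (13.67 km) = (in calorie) 1.674e+04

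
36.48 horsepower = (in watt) 2.72e+04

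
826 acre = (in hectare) 334.3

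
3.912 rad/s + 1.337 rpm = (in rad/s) 4.052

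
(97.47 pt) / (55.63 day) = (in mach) 2.101e-11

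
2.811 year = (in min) 1.477e+06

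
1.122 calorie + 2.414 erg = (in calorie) 1.122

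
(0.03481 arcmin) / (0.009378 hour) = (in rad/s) 2.999e-07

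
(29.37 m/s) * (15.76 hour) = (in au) 1.114e-05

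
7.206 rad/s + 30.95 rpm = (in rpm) 99.76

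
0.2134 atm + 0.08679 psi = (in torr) 166.7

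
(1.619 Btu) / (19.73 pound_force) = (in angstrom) 1.946e+11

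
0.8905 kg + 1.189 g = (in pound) 1.966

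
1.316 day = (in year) 0.003605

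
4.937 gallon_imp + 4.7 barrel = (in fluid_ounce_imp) 2.709e+04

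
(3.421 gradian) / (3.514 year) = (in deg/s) 2.778e-08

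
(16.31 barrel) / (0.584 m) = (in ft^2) 47.79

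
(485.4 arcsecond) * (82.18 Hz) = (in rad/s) 0.1934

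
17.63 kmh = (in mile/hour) 10.95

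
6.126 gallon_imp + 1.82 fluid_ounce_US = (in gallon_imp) 6.138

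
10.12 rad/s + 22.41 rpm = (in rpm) 119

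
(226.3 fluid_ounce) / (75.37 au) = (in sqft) 6.389e-15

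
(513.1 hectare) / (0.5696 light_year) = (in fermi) 9.522e+05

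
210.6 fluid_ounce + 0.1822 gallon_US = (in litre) 6.918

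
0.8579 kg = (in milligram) 8.579e+05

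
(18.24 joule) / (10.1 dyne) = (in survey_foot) 5.925e+05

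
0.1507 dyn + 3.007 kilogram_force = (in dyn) 2.949e+06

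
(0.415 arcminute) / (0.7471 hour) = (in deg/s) 2.572e-06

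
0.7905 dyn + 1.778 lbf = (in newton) 7.909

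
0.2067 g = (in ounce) 0.007291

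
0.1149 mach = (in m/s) 39.12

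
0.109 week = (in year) 0.00209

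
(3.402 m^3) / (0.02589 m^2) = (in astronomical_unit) 8.784e-10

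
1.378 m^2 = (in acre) 0.0003405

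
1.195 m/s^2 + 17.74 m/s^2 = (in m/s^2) 18.93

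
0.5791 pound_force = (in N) 2.576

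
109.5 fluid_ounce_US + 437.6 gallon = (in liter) 1660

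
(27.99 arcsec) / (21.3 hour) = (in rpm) 1.69e-08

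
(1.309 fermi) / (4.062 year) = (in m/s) 1.022e-23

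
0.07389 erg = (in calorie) 1.766e-09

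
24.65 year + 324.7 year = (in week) 1.822e+04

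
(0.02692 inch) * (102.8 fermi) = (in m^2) 7.029e-17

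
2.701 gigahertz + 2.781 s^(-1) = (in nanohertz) 2.701e+18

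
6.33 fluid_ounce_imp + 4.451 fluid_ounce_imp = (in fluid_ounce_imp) 10.78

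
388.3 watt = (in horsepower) 0.5207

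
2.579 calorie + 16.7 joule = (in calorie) 6.57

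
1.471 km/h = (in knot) 0.7943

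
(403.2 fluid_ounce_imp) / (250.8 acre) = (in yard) 1.234e-08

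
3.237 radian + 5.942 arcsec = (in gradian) 206.1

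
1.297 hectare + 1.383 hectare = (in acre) 6.622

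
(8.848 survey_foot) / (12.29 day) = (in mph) 5.681e-06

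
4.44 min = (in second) 266.4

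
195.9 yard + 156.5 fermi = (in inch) 7052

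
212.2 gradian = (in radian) 3.333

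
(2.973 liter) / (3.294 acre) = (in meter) 2.23e-07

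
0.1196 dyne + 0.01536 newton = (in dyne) 1536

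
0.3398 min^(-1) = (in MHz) 5.663e-09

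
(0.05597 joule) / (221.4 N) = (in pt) 0.7166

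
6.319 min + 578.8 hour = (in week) 3.446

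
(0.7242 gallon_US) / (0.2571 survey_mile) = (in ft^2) 7.132e-05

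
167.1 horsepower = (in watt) 1.246e+05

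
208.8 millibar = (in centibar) 20.88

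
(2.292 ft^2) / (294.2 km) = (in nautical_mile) 3.908e-10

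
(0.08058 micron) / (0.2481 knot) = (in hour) 1.754e-10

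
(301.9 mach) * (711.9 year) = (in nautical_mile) 1.246e+12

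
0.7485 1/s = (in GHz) 7.485e-10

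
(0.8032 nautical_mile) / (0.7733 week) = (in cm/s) 0.3181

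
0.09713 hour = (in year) 1.109e-05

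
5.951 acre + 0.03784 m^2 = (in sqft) 2.592e+05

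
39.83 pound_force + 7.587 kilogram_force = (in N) 251.6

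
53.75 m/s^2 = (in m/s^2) 53.75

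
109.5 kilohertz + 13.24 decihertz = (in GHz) 0.0001095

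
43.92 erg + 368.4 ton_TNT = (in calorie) 3.684e+11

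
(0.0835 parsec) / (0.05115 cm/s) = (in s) 5.037e+18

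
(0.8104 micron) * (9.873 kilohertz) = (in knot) 0.01555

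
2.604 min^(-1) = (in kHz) 4.34e-05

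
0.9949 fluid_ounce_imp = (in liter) 0.02827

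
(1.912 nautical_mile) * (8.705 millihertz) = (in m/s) 30.82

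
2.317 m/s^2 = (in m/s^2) 2.317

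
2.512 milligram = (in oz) 8.861e-05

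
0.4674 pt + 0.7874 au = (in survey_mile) 7.319e+07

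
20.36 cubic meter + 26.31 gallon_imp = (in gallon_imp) 4505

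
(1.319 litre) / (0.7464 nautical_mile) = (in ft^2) 1.027e-05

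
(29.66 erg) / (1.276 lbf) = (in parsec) 1.693e-23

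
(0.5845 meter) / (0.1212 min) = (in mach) 0.0002361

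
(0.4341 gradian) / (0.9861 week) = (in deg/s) 6.551e-07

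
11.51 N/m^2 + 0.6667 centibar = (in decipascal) 6782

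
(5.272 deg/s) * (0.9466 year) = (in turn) 4.372e+05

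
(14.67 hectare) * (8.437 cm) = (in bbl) 7.785e+04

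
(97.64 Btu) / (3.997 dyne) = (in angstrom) 2.577e+19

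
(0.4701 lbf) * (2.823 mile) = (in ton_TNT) 2.271e-06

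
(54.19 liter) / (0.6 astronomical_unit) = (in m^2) 6.037e-13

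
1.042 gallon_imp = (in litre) 4.737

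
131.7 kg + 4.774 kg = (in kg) 136.5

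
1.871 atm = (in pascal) 1.896e+05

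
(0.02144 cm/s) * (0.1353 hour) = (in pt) 296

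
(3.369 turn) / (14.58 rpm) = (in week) 2.292e-05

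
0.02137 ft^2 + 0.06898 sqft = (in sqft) 0.09035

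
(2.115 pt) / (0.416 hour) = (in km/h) 1.794e-06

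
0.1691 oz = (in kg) 0.004794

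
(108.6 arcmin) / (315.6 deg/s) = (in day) 6.638e-08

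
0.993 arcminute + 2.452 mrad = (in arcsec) 565.3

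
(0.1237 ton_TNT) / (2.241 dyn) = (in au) 154.4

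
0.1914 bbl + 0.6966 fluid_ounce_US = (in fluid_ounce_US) 1030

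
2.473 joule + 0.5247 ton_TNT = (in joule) 2.195e+09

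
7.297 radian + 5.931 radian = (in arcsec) 2.728e+06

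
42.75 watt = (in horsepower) 0.05733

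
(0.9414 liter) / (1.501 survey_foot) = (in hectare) 2.058e-07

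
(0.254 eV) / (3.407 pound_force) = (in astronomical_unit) 1.795e-32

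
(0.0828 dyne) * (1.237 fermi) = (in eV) 0.006393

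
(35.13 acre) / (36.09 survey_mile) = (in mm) 2448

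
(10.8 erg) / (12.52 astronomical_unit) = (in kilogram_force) 5.88e-20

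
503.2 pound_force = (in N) 2238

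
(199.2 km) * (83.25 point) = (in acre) 1.446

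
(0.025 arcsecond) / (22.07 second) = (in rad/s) 5.492e-09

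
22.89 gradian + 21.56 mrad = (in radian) 0.3811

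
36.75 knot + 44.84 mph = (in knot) 75.71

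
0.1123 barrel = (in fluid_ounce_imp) 628.4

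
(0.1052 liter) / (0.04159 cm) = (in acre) 6.25e-05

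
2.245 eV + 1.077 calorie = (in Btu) 0.004271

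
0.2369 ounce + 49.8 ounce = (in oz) 50.04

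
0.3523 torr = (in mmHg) 0.3523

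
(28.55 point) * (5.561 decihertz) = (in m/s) 0.005601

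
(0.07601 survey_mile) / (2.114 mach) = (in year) 5.389e-09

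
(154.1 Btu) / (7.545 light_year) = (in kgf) 2.323e-13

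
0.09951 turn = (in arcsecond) 1.29e+05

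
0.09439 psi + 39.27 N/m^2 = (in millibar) 6.901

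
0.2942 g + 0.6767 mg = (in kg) 0.0002949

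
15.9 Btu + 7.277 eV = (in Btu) 15.9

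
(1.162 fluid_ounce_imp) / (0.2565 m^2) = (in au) 8.604e-16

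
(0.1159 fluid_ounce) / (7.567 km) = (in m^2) 4.53e-10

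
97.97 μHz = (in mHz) 0.09797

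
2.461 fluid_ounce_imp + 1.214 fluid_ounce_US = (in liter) 0.1058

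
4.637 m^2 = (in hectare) 0.0004637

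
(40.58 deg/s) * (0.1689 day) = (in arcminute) 3.553e+07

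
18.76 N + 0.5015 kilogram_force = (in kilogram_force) 2.414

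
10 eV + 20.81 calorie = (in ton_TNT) 2.081e-08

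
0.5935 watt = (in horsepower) 0.0007959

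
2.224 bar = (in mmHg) 1668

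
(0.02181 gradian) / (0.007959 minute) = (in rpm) 0.006851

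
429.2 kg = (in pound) 946.2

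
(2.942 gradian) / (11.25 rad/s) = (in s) 0.004108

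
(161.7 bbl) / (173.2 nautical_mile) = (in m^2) 8.015e-05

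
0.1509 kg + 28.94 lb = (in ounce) 468.4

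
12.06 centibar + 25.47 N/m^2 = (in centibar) 12.09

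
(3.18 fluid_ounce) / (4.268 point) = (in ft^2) 0.6723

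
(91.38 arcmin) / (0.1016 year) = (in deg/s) 4.753e-07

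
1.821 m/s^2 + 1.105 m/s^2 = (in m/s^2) 2.926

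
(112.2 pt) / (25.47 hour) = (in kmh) 1.554e-06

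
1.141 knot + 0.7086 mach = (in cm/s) 2.419e+04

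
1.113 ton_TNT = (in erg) 4.657e+16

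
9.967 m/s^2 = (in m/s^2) 9.967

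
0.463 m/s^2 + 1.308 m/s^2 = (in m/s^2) 1.771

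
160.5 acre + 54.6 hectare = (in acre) 295.4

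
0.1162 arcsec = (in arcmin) 0.001937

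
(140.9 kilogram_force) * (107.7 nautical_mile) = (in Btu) 2.612e+05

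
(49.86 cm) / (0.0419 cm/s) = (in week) 0.001968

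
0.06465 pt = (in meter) 2.281e-05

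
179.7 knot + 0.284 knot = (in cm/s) 9259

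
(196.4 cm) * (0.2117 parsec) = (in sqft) 1.381e+17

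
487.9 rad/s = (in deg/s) 2.795e+04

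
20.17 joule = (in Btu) 0.01912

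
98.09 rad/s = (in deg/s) 5620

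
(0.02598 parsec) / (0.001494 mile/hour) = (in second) 1.2e+18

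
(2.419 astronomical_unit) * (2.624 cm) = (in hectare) 9.496e+05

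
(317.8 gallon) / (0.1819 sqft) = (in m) 71.19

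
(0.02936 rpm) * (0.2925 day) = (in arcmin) 2.671e+05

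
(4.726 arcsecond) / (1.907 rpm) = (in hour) 3.187e-08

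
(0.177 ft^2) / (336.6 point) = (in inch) 5.452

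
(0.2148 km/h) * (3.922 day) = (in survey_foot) 6.633e+04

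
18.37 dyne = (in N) 0.0001837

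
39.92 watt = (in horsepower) 0.05353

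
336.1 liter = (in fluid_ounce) 1.136e+04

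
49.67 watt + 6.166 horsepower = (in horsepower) 6.233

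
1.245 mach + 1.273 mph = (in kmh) 1528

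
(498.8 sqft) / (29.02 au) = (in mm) 1.067e-08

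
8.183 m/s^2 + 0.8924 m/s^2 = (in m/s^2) 9.075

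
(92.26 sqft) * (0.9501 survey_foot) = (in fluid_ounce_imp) 8.736e+04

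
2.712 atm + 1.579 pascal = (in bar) 2.748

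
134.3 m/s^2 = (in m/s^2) 134.3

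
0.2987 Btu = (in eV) 1.967e+21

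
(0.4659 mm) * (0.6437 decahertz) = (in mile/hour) 0.006709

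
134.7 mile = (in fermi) 2.168e+20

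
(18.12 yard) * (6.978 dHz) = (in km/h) 41.62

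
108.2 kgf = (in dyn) 1.061e+08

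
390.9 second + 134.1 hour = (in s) 4.832e+05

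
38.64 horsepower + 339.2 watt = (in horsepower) 39.09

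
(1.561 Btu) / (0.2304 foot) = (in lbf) 5272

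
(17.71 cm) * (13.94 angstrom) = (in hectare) 2.469e-14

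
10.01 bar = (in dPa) 1.001e+07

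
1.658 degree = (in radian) 0.02894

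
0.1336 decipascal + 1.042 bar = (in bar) 1.042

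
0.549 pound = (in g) 249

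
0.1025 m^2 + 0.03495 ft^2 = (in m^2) 0.1057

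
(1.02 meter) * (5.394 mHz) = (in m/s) 0.005502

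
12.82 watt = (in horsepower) 0.01719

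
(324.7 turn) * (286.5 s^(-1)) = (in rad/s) 5.845e+05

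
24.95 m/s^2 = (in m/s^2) 24.95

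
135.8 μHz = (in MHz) 1.358e-10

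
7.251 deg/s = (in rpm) 1.209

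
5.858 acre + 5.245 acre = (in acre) 11.1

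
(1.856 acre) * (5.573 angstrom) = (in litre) 0.004186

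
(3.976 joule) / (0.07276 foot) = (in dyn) 1.793e+07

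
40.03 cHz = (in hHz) 0.004003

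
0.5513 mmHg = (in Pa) 73.5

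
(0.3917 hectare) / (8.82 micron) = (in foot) 1.457e+09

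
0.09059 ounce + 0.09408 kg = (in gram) 96.65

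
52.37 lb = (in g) 2.375e+04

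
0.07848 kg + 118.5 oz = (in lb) 7.579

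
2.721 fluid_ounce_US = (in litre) 0.08047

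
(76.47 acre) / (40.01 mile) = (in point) 1.362e+04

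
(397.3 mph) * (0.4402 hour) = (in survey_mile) 174.9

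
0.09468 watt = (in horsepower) 0.000127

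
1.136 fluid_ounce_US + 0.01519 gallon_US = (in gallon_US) 0.02406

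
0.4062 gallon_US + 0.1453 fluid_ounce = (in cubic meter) 0.001542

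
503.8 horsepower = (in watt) 3.757e+05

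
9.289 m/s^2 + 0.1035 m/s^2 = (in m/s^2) 9.393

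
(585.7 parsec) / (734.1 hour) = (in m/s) 6.839e+12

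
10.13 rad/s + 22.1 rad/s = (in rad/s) 32.23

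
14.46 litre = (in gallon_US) 3.82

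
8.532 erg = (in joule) 8.532e-07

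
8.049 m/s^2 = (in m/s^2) 8.049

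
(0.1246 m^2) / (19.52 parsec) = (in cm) 2.069e-17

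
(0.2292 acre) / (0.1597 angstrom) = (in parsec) 0.001882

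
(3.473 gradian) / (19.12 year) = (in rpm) 8.64e-10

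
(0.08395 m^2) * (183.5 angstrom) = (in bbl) 9.689e-09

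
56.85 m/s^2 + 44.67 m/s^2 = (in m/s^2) 101.5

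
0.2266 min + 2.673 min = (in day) 0.002014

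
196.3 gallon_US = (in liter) 743.1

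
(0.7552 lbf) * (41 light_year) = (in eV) 8.133e+36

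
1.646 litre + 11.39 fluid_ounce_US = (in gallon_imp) 0.4362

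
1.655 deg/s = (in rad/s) 0.02889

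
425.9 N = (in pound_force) 95.75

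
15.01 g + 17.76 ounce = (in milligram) 5.185e+05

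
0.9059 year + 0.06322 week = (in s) 2.861e+07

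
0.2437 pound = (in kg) 0.1105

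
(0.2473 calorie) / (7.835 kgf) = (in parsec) 4.364e-19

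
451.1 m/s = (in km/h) 1624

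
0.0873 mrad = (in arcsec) 18.01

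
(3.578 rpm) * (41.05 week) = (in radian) 9.302e+06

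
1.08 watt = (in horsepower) 0.001448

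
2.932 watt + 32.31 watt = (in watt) 35.24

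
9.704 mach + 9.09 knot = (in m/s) 3309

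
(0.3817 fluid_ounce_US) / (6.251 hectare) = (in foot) 5.925e-10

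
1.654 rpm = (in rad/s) 0.1732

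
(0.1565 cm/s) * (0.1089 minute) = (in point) 28.99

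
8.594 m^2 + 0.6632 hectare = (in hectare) 0.6641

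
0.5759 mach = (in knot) 381.2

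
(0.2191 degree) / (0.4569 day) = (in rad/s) 9.687e-08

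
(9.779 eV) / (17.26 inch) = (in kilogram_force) 3.644e-19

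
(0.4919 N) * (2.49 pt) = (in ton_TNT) 1.033e-13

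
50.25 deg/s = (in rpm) 8.375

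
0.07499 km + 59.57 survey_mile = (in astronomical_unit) 6.413e-07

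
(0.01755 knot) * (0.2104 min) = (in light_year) 1.205e-17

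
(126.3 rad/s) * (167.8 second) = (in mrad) 2.119e+07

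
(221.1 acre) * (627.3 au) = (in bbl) 5.281e+20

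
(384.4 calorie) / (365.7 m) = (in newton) 4.398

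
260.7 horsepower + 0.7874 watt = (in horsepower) 260.7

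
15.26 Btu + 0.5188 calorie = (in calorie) 3849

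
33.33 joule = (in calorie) 7.966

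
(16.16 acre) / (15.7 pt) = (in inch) 4.649e+08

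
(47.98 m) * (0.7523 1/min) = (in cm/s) 60.16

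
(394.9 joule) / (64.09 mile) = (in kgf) 0.0003904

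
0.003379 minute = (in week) 3.352e-07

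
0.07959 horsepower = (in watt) 59.35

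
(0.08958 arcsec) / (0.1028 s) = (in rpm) 4.034e-05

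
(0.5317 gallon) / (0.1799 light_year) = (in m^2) 1.183e-18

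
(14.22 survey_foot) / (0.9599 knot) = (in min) 0.1463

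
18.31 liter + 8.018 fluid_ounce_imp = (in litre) 18.54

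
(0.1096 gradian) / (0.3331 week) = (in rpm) 8.16e-08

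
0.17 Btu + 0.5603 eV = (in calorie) 42.87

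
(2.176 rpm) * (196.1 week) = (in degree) 1.548e+09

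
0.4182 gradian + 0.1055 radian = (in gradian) 7.135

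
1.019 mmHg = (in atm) 0.001341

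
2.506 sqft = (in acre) 5.753e-05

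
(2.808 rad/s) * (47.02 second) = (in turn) 21.01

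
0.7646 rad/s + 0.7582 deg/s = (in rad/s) 0.7778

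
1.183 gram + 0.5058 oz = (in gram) 15.52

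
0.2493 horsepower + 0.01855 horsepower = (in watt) 199.7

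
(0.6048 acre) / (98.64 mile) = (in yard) 0.01686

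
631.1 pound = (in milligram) 2.863e+08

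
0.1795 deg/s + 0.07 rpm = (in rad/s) 0.01046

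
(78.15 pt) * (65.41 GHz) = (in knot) 3.505e+09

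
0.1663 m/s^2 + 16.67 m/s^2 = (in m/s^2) 16.84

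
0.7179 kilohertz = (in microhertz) 7.179e+08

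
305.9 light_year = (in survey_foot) 9.495e+18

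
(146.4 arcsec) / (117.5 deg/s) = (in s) 0.0003461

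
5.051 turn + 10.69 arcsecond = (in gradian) 2020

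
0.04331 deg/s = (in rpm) 0.007218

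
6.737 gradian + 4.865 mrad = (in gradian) 7.047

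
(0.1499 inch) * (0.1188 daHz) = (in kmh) 0.01628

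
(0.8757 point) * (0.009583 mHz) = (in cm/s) 2.96e-07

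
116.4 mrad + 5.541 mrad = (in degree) 6.987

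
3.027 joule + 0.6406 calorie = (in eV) 3.562e+19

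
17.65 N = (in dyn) 1.765e+06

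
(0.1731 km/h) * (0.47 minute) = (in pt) 3844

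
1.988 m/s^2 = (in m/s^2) 1.988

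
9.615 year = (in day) 3509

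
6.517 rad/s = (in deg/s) 373.4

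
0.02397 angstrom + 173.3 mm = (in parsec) 5.616e-18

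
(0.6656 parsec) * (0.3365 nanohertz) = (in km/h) 2.488e+07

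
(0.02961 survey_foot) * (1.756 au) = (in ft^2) 2.552e+10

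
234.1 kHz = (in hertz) 2.341e+05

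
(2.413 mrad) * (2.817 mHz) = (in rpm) 6.491e-05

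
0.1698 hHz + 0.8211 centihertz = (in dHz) 169.9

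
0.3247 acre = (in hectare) 0.1314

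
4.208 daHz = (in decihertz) 420.8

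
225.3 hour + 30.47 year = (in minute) 1.603e+07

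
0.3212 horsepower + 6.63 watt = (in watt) 246.1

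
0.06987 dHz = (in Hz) 0.006987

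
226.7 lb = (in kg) 102.8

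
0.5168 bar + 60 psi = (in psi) 67.5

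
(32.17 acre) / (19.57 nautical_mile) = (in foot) 11.78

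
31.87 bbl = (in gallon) 1339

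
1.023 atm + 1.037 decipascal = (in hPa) 1037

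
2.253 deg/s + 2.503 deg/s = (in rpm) 0.7927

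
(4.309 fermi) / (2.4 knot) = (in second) 3.49e-15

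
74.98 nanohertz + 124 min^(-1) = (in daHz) 0.2067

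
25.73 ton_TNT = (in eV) 6.719e+29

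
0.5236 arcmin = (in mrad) 0.1523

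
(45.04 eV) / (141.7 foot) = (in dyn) 1.671e-14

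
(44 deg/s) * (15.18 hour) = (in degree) 2.405e+06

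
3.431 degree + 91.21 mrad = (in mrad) 151.1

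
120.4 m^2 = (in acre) 0.02975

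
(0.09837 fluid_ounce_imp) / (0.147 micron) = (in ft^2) 204.7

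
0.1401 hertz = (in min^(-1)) 8.406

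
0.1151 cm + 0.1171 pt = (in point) 3.38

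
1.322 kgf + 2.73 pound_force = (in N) 25.11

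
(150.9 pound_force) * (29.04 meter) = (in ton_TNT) 4.659e-06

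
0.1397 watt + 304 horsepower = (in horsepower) 304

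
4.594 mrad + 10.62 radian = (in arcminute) 3.652e+04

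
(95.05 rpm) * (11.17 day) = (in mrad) 9.606e+09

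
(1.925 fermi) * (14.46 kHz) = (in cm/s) 2.784e-09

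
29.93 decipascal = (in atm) 2.954e-05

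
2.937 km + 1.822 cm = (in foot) 9636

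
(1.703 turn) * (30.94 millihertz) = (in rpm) 3.161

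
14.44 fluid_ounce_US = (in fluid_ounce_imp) 15.03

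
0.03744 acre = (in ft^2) 1631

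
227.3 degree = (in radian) 3.967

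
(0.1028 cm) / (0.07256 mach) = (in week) 6.88e-11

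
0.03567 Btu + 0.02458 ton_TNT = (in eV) 6.419e+26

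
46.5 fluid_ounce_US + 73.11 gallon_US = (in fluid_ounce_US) 9405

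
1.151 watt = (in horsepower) 0.001544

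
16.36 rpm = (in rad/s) 1.713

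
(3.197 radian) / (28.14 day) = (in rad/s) 1.315e-06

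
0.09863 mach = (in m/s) 33.58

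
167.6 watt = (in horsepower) 0.2248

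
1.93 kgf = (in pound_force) 4.255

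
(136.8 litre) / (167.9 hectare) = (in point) 0.000231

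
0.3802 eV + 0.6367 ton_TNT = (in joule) 2.664e+09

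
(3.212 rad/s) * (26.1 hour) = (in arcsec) 6.225e+10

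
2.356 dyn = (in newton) 2.356e-05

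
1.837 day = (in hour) 44.09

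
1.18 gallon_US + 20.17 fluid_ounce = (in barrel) 0.03185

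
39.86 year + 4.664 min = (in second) 1.257e+09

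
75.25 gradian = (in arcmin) 4064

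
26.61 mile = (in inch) 1.686e+06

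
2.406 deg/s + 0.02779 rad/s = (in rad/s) 0.06978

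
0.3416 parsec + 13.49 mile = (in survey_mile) 6.55e+12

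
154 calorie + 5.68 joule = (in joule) 650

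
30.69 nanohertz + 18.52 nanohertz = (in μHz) 0.04921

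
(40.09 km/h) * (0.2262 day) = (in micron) 2.176e+11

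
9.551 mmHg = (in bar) 0.01273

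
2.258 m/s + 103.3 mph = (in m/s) 48.44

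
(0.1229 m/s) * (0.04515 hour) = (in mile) 0.01241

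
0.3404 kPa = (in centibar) 0.3404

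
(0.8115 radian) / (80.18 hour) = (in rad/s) 2.811e-06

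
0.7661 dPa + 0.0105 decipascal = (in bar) 7.766e-07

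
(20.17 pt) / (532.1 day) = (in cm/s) 1.548e-08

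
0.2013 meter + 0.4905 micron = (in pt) 570.6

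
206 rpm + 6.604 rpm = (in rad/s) 22.26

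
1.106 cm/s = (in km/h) 0.03982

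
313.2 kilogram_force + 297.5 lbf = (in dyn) 4.395e+08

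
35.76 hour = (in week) 0.2129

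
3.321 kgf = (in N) 32.57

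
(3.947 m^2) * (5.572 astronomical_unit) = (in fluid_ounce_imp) 1.158e+17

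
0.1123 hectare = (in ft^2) 1.209e+04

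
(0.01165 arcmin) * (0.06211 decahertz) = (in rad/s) 2.105e-06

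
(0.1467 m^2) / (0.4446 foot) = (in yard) 1.184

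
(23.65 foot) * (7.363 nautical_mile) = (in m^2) 9.83e+04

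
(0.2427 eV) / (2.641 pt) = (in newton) 4.174e-17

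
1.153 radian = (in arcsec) 2.378e+05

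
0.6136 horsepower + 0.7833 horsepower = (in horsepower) 1.397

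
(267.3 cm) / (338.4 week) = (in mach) 3.836e-11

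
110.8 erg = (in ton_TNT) 2.648e-15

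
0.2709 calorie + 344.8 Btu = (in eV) 2.271e+24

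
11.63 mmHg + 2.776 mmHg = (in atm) 0.01896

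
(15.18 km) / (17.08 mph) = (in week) 0.003287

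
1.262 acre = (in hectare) 0.5107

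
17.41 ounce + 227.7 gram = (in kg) 0.7213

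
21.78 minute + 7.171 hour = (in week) 0.04485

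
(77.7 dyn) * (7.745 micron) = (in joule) 6.018e-09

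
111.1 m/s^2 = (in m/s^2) 111.1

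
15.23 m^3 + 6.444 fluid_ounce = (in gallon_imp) 3350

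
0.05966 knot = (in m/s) 0.03069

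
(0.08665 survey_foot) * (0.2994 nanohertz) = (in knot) 1.537e-11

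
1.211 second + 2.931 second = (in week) 6.849e-06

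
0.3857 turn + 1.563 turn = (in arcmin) 4.209e+04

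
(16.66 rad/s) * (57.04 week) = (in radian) 5.747e+08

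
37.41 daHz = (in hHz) 3.741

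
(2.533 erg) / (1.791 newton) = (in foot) 4.64e-07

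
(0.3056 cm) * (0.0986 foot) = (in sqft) 0.0009886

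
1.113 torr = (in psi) 0.02152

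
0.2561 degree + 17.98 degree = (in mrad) 318.3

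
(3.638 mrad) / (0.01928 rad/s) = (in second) 0.1887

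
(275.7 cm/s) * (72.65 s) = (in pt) 5.678e+05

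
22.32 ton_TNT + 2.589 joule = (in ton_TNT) 22.32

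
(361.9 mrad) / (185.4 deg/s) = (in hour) 3.107e-05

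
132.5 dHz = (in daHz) 1.325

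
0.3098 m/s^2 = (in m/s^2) 0.3098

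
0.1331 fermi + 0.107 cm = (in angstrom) 1.07e+07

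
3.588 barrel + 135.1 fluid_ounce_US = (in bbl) 3.613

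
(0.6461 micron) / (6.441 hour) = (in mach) 8.183e-14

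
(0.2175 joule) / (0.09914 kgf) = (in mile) 0.000139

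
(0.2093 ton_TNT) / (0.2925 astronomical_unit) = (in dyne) 2001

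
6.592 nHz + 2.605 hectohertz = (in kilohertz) 0.2605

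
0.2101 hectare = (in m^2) 2101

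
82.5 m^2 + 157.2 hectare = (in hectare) 157.2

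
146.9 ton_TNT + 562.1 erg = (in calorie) 1.469e+11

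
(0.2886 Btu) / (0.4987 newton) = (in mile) 0.3794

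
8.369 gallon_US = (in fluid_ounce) 1071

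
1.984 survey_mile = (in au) 2.134e-08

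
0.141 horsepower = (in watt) 105.1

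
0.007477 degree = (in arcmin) 0.4486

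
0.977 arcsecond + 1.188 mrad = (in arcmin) 4.1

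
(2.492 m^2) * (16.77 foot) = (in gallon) 3365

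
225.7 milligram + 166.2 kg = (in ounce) 5863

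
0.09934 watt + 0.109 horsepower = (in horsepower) 0.1091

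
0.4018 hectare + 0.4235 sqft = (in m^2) 4018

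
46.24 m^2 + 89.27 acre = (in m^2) 3.613e+05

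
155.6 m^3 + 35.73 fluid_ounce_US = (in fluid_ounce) 5.261e+06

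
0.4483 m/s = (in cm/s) 44.83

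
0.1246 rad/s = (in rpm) 1.19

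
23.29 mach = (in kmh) 2.855e+04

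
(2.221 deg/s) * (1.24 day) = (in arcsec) 8.566e+08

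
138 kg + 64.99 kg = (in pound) 447.5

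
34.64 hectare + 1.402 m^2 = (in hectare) 34.64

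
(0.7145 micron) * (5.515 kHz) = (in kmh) 0.01419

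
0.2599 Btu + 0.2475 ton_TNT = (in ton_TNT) 0.2475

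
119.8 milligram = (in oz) 0.004226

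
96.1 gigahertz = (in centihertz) 9.61e+12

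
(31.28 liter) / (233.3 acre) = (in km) 3.313e-11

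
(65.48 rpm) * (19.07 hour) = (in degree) 2.697e+07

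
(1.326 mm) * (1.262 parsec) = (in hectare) 5.164e+09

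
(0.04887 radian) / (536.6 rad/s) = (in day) 1.054e-09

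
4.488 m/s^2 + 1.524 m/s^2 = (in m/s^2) 6.012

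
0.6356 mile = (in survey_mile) 0.6356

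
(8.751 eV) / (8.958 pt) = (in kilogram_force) 4.524e-17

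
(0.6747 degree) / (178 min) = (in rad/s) 1.103e-06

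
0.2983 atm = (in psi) 4.384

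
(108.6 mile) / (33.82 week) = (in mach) 2.509e-05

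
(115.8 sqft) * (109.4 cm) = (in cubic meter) 11.77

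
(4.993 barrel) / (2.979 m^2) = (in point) 755.4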